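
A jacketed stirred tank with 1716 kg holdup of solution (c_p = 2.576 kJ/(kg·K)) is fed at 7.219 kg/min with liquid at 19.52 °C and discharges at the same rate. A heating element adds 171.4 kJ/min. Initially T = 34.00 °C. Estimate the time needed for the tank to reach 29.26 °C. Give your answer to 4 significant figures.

Unsteady energy balance on the tank contents: M c_p dT/dt = ṁ c_p (T_in − T) + 171.4.
τ = M/ṁ = 237.706 min; T_ss = T_in + Q̇/(ṁ c_p) = 28.7370 °C.
T(t) = T_ss + (T₀ − T_ss) e^(−t/τ). Set T = 29.26:
e^(−t/τ) = (29.26 − 28.7370)/(34.00 − 28.7370) = 0.0993790
t = −237.706 · ln(0.0993790) = 548.819 min.

548.8 min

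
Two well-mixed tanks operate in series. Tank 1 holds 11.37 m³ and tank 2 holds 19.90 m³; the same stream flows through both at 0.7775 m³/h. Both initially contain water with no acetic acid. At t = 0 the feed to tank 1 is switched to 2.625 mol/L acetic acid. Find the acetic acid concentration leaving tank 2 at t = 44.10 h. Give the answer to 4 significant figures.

1.703 mol/L

Species balance on tank i: dCᵢ/dt = (Cᵢ₋₁ − Cᵢ)/τᵢ with τᵢ = Vᵢ/Q.
τ₁ = 11.37/0.7775 = 14.6238 h; τ₂ = 19.90/0.7775 = 25.5949 h.
Tank 1: C₁ = C_in(1 − e^(−t/τ₁)). Tank 2 (τ₁ ≠ τ₂): C₂ = C_in[1 − (τ₁ e^(−t/τ₁) − τ₂ e^(−t/τ₂))/(τ₁ − τ₂)].
At t = 44.10: e^(−t/τ₁) = 0.0490148, e^(−t/τ₂) = 0.178529.
C₂ = 2.625·[1 − (14.6238·0.0490148 − 25.5949·0.178529)/(-10.9711)] = 2.625·0.648835 = 1.70319 mol/L.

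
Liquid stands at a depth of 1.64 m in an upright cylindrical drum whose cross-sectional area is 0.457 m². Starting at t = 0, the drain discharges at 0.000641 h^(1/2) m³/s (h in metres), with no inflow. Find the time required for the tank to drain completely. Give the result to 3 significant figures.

1830 s

With no inflow, A dh/dt = −0.000641 √h.
This is separable: 2 d(√h)/dt = −0.000641/A, so √h = √h₀ − (0.000641/(2A)) t.
Set h = 0: 2√h₀ = (0.000641/A) t_empty ⇒ t_empty = 2A√h₀/0.000641.
t_empty = 2·0.457·√1.64/0.000641 = 0.91400·1.2806/0.000641 = 1826.0 s.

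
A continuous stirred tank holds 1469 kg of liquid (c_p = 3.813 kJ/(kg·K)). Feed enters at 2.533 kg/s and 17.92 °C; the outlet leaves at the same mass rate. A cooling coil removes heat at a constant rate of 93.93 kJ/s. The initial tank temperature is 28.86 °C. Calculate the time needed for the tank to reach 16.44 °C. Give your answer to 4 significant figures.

M c_p dT/dt = ṁ c_p (T_in − T) − Q̇.
τ = M/ṁ = 579.945 s; T_ss = T_in − Q̇/(ṁ c_p) = 8.19472 °C.
T(t) = T_ss + (T₀ − T_ss) e^(−t/τ). Set T = 16.44:
e^(−t/τ) = (16.44 − 8.19472)/(28.86 − 8.19472) = 0.398992
t = −579.945 · ln(0.398992) = 532.861 s.

532.9 s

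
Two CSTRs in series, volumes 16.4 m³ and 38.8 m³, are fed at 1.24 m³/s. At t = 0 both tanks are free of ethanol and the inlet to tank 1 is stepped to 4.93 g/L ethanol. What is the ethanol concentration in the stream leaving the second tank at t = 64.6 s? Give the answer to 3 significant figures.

Time constants: τᵢ = Vᵢ/Q for each well-mixed tank.
τ₁ = 16.4/1.24 = 13.226 s; τ₂ = 38.8/1.24 = 31.290 s.
Solving the cascade with C₁(0)=C₂(0)=0 gives C₂(t) = C_in[1 − (τ₁ e^(−t/τ₁) − τ₂ e^(−t/τ₂))/(τ₁ − τ₂)].
At t = 64.6: e^(−t/τ₁) = 0.0075637, e^(−t/τ₂) = 0.12688.
C₂ = 4.93·[1 − (13.226·0.0075637 − 31.290·0.12688)/(-18.065)] = 4.93·0.78577 = 3.8738 g/L.

3.87 g/L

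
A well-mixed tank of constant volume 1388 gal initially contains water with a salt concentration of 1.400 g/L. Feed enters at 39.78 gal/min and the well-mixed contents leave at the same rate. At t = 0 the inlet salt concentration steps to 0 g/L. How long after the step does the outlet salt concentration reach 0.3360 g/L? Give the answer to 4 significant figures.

Species balance: V dC/dt = Q(C_in − C) ⇒ τ = V/Q = 34.8919 min.
C(t) = C_in + (C₀ − C_in) e^(−t/τ). Set C = 0.3360 and solve for t:
e^(−t/τ) = (C − C_in)/(C₀ − C_in) = (0.3360 − 0)/(1.400 − 0) = 0.240000
t = −τ ln(…) = 34.8919 × 1.42712 = 49.7948 min.

49.79 min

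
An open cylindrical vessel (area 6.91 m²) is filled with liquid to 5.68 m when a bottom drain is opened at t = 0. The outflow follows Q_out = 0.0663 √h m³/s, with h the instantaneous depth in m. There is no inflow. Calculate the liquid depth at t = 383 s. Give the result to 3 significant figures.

Mass balance (ρ constant): A dh/dt = −0.0663 √h.
This is separable: 2 d(√h)/dt = −0.0663/A, so √h = √h₀ − (0.0663/(2A)) t.
√h = √5.68 − 0.0663·383/(2·6.91) = 2.3833 − 1.8374 = 0.54587.
h = 0.54587² = 0.29798 m.

0.298 m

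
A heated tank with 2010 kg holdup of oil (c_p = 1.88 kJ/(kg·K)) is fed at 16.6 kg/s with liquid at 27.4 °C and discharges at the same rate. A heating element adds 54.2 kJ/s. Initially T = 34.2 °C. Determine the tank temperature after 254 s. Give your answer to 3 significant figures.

29.8 °C

Energy balance: M c_p dT/dt = ṁ c_p (T_in − T) + 54.2.
Rearrange: dT/dt = (T_ss − T)/τ with τ = M/ṁ = 121.08 s and T_ss = T_in + Q̇/(ṁ c_p) = 29.137 °C.
T approaches T_ss exponentially: T(t) = T_ss + (T₀ − T_ss) e^(−t/τ).
T(254) = 29.137 + (5.0633)·e^(−254/121.08) = 29.137 + (5.0633)·0.12274 = 29.758 °C.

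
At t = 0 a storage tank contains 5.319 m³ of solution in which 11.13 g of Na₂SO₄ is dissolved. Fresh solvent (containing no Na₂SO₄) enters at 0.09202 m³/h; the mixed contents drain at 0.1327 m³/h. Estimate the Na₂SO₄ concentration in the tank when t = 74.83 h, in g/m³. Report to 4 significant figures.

0.3064 g/m³

Let m(t) be the amount of Na₂SO₄. Volume: V(t) = V₀ + (Q_in − Q_out) t = 5.319 − 0.0406800 t; V(74.83) = 2.27492 m³.
Solute balance: dm/dt = 0 − Q_out C = −Q_out m/V(t).
Separate: dm/m = −Q_out dt/V(t) ⇒ ln(m/m₀) = −(Q_out/(Q_in−Q_out)) ln(V/V₀).
m = m₀ (V₀/V)^(Q_out/(Q_in−Q_out)) = 11.13 × (5.319/2.27492)^(-3.26205) = 0.697015 g.
C = m/V = 0.697015/2.27492 = 0.306391 g/m³.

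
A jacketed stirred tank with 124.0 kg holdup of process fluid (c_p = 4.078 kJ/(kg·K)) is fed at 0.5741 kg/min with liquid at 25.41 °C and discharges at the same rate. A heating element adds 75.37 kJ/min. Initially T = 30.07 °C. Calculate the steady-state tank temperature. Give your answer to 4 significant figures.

57.60 °C

Energy balance: M c_p dT/dt = ṁ c_p (T_in − T) + 75.37.
At steady state dT/dt = 0 ⇒ T_ss = T_in + Q̇/(ṁ c_p) = 25.41 + 75.37/(0.5741·4.078) = 57.6032 °C.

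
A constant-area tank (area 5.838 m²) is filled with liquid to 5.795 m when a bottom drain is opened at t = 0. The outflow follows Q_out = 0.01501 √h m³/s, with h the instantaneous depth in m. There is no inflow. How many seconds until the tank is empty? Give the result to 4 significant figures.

With no inflow, A dh/dt = −0.01501 √h.
∫ h^(−1/2) dh = −(0.01501/A) ∫ dt, giving 2√h = 2√h₀ − (0.01501/A) t.
Tank is empty when √h = 0: t_empty = 2A√h₀/0.01501.
t_empty = 2·5.838·√5.795/0.01501 = 11.6760·2.40728/0.01501 = 1872.58 s.

1873 s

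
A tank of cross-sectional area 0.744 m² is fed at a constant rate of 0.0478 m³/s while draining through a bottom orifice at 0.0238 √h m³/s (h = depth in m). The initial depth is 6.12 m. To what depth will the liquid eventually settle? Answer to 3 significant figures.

Level balance: A dh/dt = 0.0478 − 0.0238 √h. Setting dh/dt = 0:
Q_in = 0.0238 √h_ss ⇒ √h_ss = 0.0478/0.0238 = 2.0084.
h_ss = 2.0084² = 4.0337 m. (Since h₀ = 6.12 m > h_ss, the level will fall toward this value.)

4.03 m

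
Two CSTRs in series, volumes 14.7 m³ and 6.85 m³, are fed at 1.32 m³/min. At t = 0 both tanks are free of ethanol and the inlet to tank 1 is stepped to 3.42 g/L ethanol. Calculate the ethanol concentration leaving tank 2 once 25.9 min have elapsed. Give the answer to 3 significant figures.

Each tank obeys Vᵢ dCᵢ/dt = Q(Cᵢ₋₁ − Cᵢ), so τᵢ = Vᵢ/Q.
τ₁ = 14.7/1.32 = 11.136 min; τ₂ = 6.85/1.32 = 5.1894 min.
Solving the cascade with C₁(0)=C₂(0)=0 gives C₂(t) = C_in[1 − (τ₁ e^(−t/τ₁) − τ₂ e^(−t/τ₂))/(τ₁ − τ₂)].
At t = 25.9: e^(−t/τ₁) = 0.097714, e^(−t/τ₂) = 0.0067992.
C₂ = 3.42·[1 − (11.136·0.097714 − 5.1894·0.0067992)/(5.9470)] = 3.42·0.82295 = 2.8145 g/L.

2.81 g/L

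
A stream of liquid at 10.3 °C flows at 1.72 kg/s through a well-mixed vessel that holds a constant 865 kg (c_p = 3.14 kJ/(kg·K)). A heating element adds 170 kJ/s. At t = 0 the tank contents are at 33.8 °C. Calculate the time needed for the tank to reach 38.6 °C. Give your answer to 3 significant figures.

463 s

Unsteady energy balance on the tank contents: M c_p dT/dt = ṁ c_p (T_in − T) + 170.
τ = M/ṁ = 502.91 s; T_ss = T_in + Q̇/(ṁ c_p) = 41.777 °C.
T(t) = T_ss + (T₀ − T_ss) e^(−t/τ). Set T = 38.6:
e^(−t/τ) = (38.6 − 41.777)/(33.8 − 41.777) = 0.39826
t = −502.91 · ln(0.39826) = 463.01 s.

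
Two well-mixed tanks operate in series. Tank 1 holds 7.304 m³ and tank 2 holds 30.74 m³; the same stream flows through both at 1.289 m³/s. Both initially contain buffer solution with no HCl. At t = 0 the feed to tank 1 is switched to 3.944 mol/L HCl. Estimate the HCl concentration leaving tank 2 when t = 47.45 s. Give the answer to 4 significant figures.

Time constants: τᵢ = Vᵢ/Q for each well-mixed tank.
τ₁ = 7.304/1.289 = 5.66641 s; τ₂ = 30.74/1.289 = 23.8479 s.
Solving the cascade with C₁(0)=C₂(0)=0 gives C₂(t) = C_in[1 − (τ₁ e^(−t/τ₁) − τ₂ e^(−t/τ₂))/(τ₁ − τ₂)].
At t = 47.45: e^(−t/τ₁) = 0.000230811, e^(−t/τ₂) = 0.136738.
C₂ = 3.944·[1 − (5.66641·0.000230811 − 23.8479·0.136738)/(-18.1815)] = 3.944·0.820719 = 3.23691 mol/L.

3.237 mol/L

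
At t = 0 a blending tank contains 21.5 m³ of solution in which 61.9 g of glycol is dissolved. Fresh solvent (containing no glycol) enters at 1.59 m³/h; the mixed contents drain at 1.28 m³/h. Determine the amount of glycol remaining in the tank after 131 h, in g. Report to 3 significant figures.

0.775 g

Let m(t) be the amount of glycol. Volume: V(t) = V₀ + (Q_in − Q_out) t = 21.5 + 0.31000 t; V(131) = 62.110 m³.
No glycol enters, so dm/dt = −Q_out · (m/V).
Separate: dm/m = −Q_out dt/V(t) ⇒ ln(m/m₀) = −(Q_out/(Q_in−Q_out)) ln(V/V₀).
m = m₀ (V₀/V)^(Q_out/(Q_in−Q_out)) = 61.9 × (21.5/62.110)^(4.1290) = 0.77509 g.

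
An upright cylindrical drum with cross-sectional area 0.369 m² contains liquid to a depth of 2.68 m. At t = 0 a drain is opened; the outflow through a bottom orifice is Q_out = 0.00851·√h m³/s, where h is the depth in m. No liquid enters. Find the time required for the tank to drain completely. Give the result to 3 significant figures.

142 s

With no inflow, A dh/dt = −0.00851 √h.
∫ h^(−1/2) dh = −(0.00851/A) ∫ dt, giving 2√h = 2√h₀ − (0.00851/A) t.
Set h = 0: 2√h₀ = (0.00851/A) t_empty ⇒ t_empty = 2A√h₀/0.00851.
t_empty = 2·0.369·√2.68/0.00851 = 0.73800·1.6371/0.00851 = 141.97 s.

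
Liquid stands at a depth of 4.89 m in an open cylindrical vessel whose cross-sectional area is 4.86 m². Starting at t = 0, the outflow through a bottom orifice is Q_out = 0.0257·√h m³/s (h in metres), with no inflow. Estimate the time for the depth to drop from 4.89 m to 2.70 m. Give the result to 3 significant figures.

215 s

A dh/dt = −Q_out = −0.0257 √h.
This is separable: 2 d(√h)/dt = −0.0257/A, so √h = √h₀ − (0.0257/(2A)) t.
t = 2A(√h₀ − √h)/0.0257 = 2·4.86·(√4.89 − √2.70)/0.0257
  = 9.7200 × (2.2113 − 1.6432) / 0.0257 = 214.89 s.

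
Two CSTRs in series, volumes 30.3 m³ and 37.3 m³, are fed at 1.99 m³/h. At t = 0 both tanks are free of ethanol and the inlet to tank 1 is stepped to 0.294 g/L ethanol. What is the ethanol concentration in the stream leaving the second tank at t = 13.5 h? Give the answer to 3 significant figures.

Each tank obeys Vᵢ dCᵢ/dt = Q(Cᵢ₋₁ − Cᵢ), so τᵢ = Vᵢ/Q.
τ₁ = 30.3/1.99 = 15.226 h; τ₂ = 37.3/1.99 = 18.744 h.
Tank 1: C₁ = C_in(1 − e^(−t/τ₁)). Tank 2 (τ₁ ≠ τ₂): C₂ = C_in[1 − (τ₁ e^(−t/τ₁) − τ₂ e^(−t/τ₂))/(τ₁ − τ₂)].
At t = 13.5: e^(−t/τ₁) = 0.41204, e^(−t/τ₂) = 0.48663.
C₂ = 0.294·[1 − (15.226·0.41204 − 18.744·0.48663)/(-3.5176)] = 0.294·0.19048 = 0.056001 g/L.

0.0560 g/L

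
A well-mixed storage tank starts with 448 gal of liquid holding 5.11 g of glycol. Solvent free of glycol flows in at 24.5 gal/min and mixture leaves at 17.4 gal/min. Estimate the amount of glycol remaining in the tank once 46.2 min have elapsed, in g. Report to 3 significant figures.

Let m(t) be the amount of glycol. Volume: V(t) = V₀ + (Q_in − Q_out) t = 448 + 7.1000 t; V(46.2) = 776.02 gal.
Species balance (pure solvent in): dm/dt = −Q_out · m/V(t).
dm/m = −Q_out dt/(V₀ + 7.1000 t); integrating gives ln(m/m₀) = −(Q_out/(Q_in−Q_out)) ln(V/V₀).
m = m₀ (V₀/V)^(Q_out/(Q_in−Q_out)) = 5.11 × (448/776.02)^(2.4507) = 1.3295 g.

1.33 g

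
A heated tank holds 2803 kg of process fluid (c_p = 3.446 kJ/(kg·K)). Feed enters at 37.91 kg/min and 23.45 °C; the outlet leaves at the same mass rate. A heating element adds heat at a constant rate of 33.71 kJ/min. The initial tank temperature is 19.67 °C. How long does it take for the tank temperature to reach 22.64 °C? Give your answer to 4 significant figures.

98.33 min

Unsteady energy balance on the tank contents: M c_p dT/dt = ṁ c_p (T_in − T) + 33.71.
τ = M/ṁ = 73.9383 min; T_ss = T_in + Q̇/(ṁ c_p) = 23.7080 °C.
T(t) = T_ss + (T₀ − T_ss) e^(−t/τ). Set T = 22.64:
e^(−t/τ) = (22.64 − 23.7080)/(19.67 − 23.7080) = 0.264495
t = −73.9383 · ln(0.264495) = 98.3330 min.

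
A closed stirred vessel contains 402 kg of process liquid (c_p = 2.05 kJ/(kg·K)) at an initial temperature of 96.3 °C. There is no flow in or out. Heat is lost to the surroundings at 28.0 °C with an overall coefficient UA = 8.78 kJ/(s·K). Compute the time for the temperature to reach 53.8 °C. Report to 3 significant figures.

M c_p dT/dt = −UA(T − T_amb).
τ = M c_p/UA = 93.861 s; T_ss = T_amb = 28.000 °C.
T(t) = T_ss + (T₀ − T_ss)e^(−t/τ); set T = 53.8:
t = −τ ln[(T − T_ss)/(T₀ − T_ss)] = −93.861 · ln(0.37775) = 91.377 s.

91.4 s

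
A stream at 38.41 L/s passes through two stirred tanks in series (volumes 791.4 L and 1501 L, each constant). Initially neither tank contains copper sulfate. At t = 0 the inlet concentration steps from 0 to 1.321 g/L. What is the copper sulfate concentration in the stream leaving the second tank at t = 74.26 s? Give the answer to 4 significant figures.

0.9433 g/L

Time constants: τᵢ = Vᵢ/Q for each well-mixed tank.
τ₁ = 791.4/38.41 = 20.6040 s; τ₂ = 1501/38.41 = 39.0784 s.
Tank 1: C₁ = C_in(1 − e^(−t/τ₁)). Tank 2 (τ₁ ≠ τ₂): C₂ = C_in[1 − (τ₁ e^(−t/τ₁) − τ₂ e^(−t/τ₂))/(τ₁ − τ₂)].
At t = 74.26: e^(−t/τ₁) = 0.0272105, e^(−t/τ₂) = 0.149526.
C₂ = 1.321·[1 − (20.6040·0.0272105 − 39.0784·0.149526)/(-18.4744)] = 1.321·0.714058 = 0.943271 g/L.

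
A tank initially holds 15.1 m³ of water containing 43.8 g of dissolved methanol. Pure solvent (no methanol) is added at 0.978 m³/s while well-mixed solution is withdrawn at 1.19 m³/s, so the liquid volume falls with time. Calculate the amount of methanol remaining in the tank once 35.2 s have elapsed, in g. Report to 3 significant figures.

0.955 g

Let m(t) be the amount of methanol. Volume: V(t) = V₀ + (Q_in − Q_out) t = 15.1 − 0.21200 t; V(35.2) = 7.6376 m³.
Solute balance: dm/dt = 0 − Q_out C = −Q_out m/V(t).
Separate: dm/m = −Q_out dt/V(t) ⇒ ln(m/m₀) = −(Q_out/(Q_in−Q_out)) ln(V/V₀).
m = m₀ (V₀/V)^(Q_out/(Q_in−Q_out)) = 43.8 × (15.1/7.6376)^(-5.6132) = 0.95467 g.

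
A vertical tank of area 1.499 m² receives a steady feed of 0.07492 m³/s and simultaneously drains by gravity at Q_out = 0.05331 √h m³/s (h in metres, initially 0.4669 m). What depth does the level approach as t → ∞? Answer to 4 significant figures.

1.975 m

Level balance: A dh/dt = 0.07492 − 0.05331 √h. Setting dh/dt = 0:
Q_in = 0.05331 √h_ss ⇒ √h_ss = 0.07492/0.05331 = 1.40536.
h_ss = 1.40536² = 1.97505 m. (Since h₀ = 0.4669 m < h_ss, the level will rise toward this value.)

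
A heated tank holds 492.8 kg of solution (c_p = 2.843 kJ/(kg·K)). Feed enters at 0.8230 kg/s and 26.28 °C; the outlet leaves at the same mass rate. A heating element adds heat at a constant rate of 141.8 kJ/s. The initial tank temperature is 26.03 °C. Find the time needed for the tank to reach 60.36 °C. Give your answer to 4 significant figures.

Energy balance: M c_p dT/dt = ṁ c_p (T_in − T) + 141.8.
τ = M/ṁ = 598.785 s; T_ss = T_in + Q̇/(ṁ c_p) = 86.8838 °C.
T(t) = T_ss + (T₀ − T_ss) e^(−t/τ). Set T = 60.36:
e^(−t/τ) = (60.36 − 86.8838)/(26.03 − 86.8838) = 0.435861
t = −598.785 · ln(0.435861) = 497.251 s.

497.3 s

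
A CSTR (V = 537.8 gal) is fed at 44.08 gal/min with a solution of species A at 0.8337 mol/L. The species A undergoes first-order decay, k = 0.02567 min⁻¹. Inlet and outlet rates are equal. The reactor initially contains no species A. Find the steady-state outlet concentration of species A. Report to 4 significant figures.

Species balance: V dC/dt = Q C_in − Q C − k V C.
At steady state: 0 = Q C_in − (Q + kV) C_ss, so C_ss = Q C_in/(Q + kV).
C_ss = 44.08·0.8337/(44.08 + 0.02567·537.8) = 36.7495/57.8853 = 0.634867 mol/L.

0.6349 mol/L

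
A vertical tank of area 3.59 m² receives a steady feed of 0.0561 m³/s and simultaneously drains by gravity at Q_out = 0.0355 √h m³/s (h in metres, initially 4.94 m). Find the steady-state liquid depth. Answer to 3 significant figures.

2.50 m

A dh/dt = Q_in − 0.0355 √h. Steady state requires inflow = outflow:
Q_in = 0.0355 √h_ss ⇒ √h_ss = 0.0561/0.0355 = 1.5803.
h_ss = 1.5803² = 2.4973 m. (Since h₀ = 4.94 m > h_ss, the level will fall toward this value.)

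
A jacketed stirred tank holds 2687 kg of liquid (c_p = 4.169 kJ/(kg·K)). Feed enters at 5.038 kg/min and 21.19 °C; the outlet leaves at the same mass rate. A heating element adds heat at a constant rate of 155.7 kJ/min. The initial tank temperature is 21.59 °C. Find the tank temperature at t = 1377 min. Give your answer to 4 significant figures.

M c_p dT/dt = ṁ c_p (T_in − T) + Q̇.
Rearrange: dT/dt = (T_ss − T)/τ with τ = M/ṁ = 533.347 min and T_ss = T_in + Q̇/(ṁ c_p) = 28.6031 °C.
This is linear first-order; T(t) = T_ss + (T₀ − T_ss) e^(−t/τ).
T(1377) = 28.6031 + (-7.01308)·e^(−1377/533.347) = 28.6031 + (-7.01308)·0.0756369 = 28.0726 °C.

28.07 °C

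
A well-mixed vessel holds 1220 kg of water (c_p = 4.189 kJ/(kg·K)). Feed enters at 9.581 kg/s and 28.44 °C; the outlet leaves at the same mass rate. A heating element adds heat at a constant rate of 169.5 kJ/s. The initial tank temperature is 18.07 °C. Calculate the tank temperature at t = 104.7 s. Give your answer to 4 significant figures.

M c_p dT/dt = ṁ c_p (T_in − T) + Q̇.
Rearrange: dT/dt = (T_ss − T)/τ with τ = M/ṁ = 127.335 s and T_ss = T_in + Q̇/(ṁ c_p) = 32.6633 °C.
Solution: T(t) = T_ss + (T₀ − T_ss) e^(−t/τ).
T(104.7) = 32.6633 + (-14.5933)·e^(−104.7/127.335) = 32.6633 + (-14.5933)·0.439447 = 26.2503 °C.

26.25 °C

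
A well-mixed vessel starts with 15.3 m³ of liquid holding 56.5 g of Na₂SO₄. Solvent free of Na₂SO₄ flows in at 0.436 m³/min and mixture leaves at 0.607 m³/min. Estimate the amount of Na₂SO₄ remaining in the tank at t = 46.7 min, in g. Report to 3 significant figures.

4.11 g

Let m(t) be the amount of Na₂SO₄. Volume: V(t) = V₀ + (Q_in − Q_out) t = 15.3 − 0.17100 t; V(46.7) = 7.3143 m³.
No Na₂SO₄ enters, so dm/dt = −Q_out · (m/V).
dm/m = −Q_out dt/(V₀ − 0.17100 t); integrating gives ln(m/m₀) = −(Q_out/(Q_in−Q_out)) ln(V/V₀).
m = m₀ (V₀/V)^(Q_out/(Q_in−Q_out)) = 56.5 × (15.3/7.3143)^(-3.5497) = 4.1143 g.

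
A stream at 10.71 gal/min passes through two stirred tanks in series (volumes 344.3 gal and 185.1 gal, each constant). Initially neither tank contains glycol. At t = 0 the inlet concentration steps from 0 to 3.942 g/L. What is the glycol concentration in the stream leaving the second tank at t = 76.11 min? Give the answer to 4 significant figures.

Species balance on tank i: dCᵢ/dt = (Cᵢ₋₁ − Cᵢ)/τᵢ with τᵢ = Vᵢ/Q.
τ₁ = 344.3/10.71 = 32.1475 min; τ₂ = 185.1/10.71 = 17.2829 min.
Tank 1: C₁ = C_in(1 − e^(−t/τ₁)). Tank 2 (τ₁ ≠ τ₂): C₂ = C_in[1 − (τ₁ e^(−t/τ₁) − τ₂ e^(−t/τ₂))/(τ₁ − τ₂)].
At t = 76.11: e^(−t/τ₁) = 0.0937126, e^(−t/τ₂) = 0.0122311.
C₂ = 3.942·[1 − (32.1475·0.0937126 − 17.2829·0.0122311)/(14.8646)] = 3.942·0.811550 = 3.19913 g/L.

3.199 g/L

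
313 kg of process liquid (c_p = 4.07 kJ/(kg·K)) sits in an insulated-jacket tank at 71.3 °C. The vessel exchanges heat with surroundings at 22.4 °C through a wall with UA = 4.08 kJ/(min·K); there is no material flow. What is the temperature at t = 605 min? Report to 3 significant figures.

M c_p dT/dt = −UA(T − T_amb).
dT/dt = (T_ss − T)/τ with T_ss = T_amb = 22.400 °C, τ = M c_p/UA = 313·4.07/4.08 = 312.23 min.
This is linear first-order; T(t) = T_ss + (T₀ − T_ss) e^(−t/τ).
T(605) = 22.400 + (48.900)·0.14404 = 29.444 °C.

29.4 °C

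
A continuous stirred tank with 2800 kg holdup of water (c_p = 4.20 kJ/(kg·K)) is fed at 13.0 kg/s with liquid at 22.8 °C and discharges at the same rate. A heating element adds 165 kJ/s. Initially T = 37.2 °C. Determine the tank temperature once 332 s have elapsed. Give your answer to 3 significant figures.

28.3 °C

Unsteady energy balance on the tank contents: M c_p dT/dt = ṁ c_p (T_in − T) + 165.
τ = M/ṁ = 215.38 s; T_ss = T_in + Q̇/(ṁ c_p) = 22.8 + 165/(13.0·4.20) = 25.822 °C.
T approaches T_ss exponentially: T(t) = T_ss + (T₀ − T_ss) e^(−t/τ).
T(332) = 25.822 + (11.378)·e^(−332/215.38) = 25.822 + (11.378)·0.21408 = 28.258 °C.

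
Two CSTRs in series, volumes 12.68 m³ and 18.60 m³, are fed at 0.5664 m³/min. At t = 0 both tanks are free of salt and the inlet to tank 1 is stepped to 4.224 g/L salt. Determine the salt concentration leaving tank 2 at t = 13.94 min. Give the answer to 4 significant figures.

Species balance on tank i: dCᵢ/dt = (Cᵢ₋₁ − Cᵢ)/τᵢ with τᵢ = Vᵢ/Q.
τ₁ = 12.68/0.5664 = 22.3870 min; τ₂ = 18.60/0.5664 = 32.8390 min.
Solving the cascade with C₁(0)=C₂(0)=0 gives C₂(t) = C_in[1 − (τ₁ e^(−t/τ₁) − τ₂ e^(−t/τ₂))/(τ₁ − τ₂)].
At t = 13.94: e^(−t/τ₁) = 0.536503, e^(−t/τ₂) = 0.654100.
C₂ = 4.224·[1 − (22.3870·0.536503 − 32.8390·0.654100)/(-10.4520)] = 4.224·0.0940214 = 0.397146 g/L.

0.3971 g/L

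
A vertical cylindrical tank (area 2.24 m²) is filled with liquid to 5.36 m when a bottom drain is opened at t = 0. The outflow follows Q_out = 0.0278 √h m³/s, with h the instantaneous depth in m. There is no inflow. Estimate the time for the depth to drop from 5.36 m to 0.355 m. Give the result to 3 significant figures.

277 s

A dh/dt = −Q_out = −0.0278 √h.
Separate and integrate: 2(√h − √h₀) = −(0.0278/A) t.
t = 2A(√h₀ − √h)/0.0278 = 2·2.24·(√5.36 − √0.355)/0.0278
  = 4.4800 × (2.3152 − 0.59582) / 0.0278 = 277.07 s.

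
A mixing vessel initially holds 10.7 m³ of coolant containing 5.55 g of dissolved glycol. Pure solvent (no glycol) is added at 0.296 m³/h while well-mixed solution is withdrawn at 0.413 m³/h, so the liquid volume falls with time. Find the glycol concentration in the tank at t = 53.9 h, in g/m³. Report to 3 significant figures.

Total volume: dV/dt = Q_in − Q_out = -0.11700 m³/h, so V(t) = 10.7 − 0.11700 t and V(53.9) = 4.3937 m³.
Species balance (pure solvent in): dm/dt = −Q_out · m/V(t).
Separate: dm/m = −Q_out dt/V(t) ⇒ ln(m/m₀) = −(Q_out/(Q_in−Q_out)) ln(V/V₀).
m = m₀ (V₀/V)^(Q_out/(Q_in−Q_out)) = 5.55 × (10.7/4.3937)^(-3.5299) = 0.23977 g.
C = m/V = 0.23977/4.3937 = 0.054571 g/m³.

0.0546 g/m³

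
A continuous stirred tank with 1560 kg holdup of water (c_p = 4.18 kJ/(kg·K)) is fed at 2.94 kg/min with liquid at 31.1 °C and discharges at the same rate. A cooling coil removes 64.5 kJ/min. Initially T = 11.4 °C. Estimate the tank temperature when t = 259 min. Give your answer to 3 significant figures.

M c_p dT/dt = ṁ c_p (T_in − T) − Q̇.
τ = M/ṁ = 530.61 min; T_ss = T_in − Q̇/(ṁ c_p) = 31.1 − 64.5/(2.94·4.18) = 25.851 °C.
This is linear first-order; T(t) = T_ss + (T₀ − T_ss) e^(−t/τ).
T(259) = 25.851 + (-14.451)·e^(−259/530.61) = 25.851 + (-14.451)·0.61378 = 16.981 °C.

17.0 °C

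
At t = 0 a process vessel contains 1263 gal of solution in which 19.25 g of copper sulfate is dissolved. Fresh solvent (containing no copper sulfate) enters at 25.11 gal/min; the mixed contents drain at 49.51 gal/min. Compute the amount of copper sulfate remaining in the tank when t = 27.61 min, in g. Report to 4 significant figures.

Total volume: dV/dt = Q_in − Q_out = -24.4000 gal/min, so V(t) = 1263 − 24.4000 t and V(27.61) = 589.316 gal.
Species balance (pure solvent in): dm/dt = −Q_out · m/V(t).
Separate: dm/m = −Q_out dt/V(t) ⇒ ln(m/m₀) = −(Q_out/(Q_in−Q_out)) ln(V/V₀).
m = m₀ (V₀/V)^(Q_out/(Q_in−Q_out)) = 19.25 × (1263/589.316)^(-2.02910) = 4.09909 g.

4.099 g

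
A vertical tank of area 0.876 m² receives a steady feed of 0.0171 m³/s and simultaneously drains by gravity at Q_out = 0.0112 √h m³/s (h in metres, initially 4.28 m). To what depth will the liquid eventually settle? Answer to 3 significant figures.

Volume balance on the tank: A dh/dt = Q_in − 0.0112 √h. At steady state dh/dt = 0:
Q_in = 0.0112 √h_ss ⇒ √h_ss = 0.0171/0.0112 = 1.5268.
h_ss = 1.5268² = 2.3311 m. (Since h₀ = 4.28 m > h_ss, the level will fall toward this value.)

2.33 m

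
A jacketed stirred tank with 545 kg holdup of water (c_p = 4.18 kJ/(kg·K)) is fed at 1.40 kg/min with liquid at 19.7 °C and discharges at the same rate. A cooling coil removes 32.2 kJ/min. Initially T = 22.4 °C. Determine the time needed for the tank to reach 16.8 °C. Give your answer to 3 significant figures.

M c_p dT/dt = ṁ c_p (T_in − T) − Q̇.
τ = M/ṁ = 389.29 min; T_ss = T_in − Q̇/(ṁ c_p) = 14.198 °C.
T(t) = T_ss + (T₀ − T_ss) e^(−t/τ). Set T = 16.8:
e^(−t/τ) = (16.8 − 14.198)/(22.4 − 14.198) = 0.31727
t = −389.29 · ln(0.31727) = 446.90 min.

447 min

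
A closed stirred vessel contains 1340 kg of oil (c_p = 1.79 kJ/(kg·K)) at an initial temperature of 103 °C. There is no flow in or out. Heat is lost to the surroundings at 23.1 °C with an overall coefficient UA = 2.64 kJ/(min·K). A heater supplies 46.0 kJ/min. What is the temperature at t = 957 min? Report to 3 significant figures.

62.3 °C

M c_p dT/dt = −UA(T − T_amb) + Q̇.
dT/dt = (T_ss − T)/τ with T_ss = T_amb + Q̇/UA = 23.1 + 46.0/2.64 = 40.524 °C, τ = M c_p/UA = 1340·1.79/2.64 = 908.56 min.
Solution: T(t) = T_ss + (T₀ − T_ss) e^(−t/τ).
T(957) = 40.524 + (62.476)·0.34878 = 62.315 °C.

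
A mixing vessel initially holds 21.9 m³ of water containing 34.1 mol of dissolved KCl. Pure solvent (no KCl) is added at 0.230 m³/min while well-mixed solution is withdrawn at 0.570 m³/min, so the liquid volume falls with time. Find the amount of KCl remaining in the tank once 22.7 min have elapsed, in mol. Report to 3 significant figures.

16.5 mol

Total volume: dV/dt = Q_in − Q_out = -0.34000 m³/min, so V(t) = 21.9 − 0.34000 t and V(22.7) = 14.182 m³.
No KCl enters, so dm/dt = −Q_out · (m/V).
dm/m = −Q_out dt/(V₀ − 0.34000 t); integrating gives ln(m/m₀) = −(Q_out/(Q_in−Q_out)) ln(V/V₀).
m = m₀ (V₀/V)^(Q_out/(Q_in−Q_out)) = 34.1 × (21.9/14.182)^(-1.6765) = 16.459 mol.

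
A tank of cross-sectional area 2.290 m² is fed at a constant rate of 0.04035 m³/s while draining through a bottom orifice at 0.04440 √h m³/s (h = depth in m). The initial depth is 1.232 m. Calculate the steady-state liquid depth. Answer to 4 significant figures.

A dh/dt = Q_in − 0.04440 √h. Steady state requires inflow = outflow:
Q_in = 0.04440 √h_ss ⇒ √h_ss = 0.04035/0.04440 = 0.908784.
h_ss = 0.908784² = 0.825888 m. (Since h₀ = 1.232 m > h_ss, the level will fall toward this value.)

0.8259 m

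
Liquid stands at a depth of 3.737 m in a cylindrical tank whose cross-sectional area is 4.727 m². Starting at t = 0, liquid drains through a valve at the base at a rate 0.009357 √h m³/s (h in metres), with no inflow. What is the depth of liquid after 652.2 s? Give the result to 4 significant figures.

1.658 m

Volume balance on the tank: A dh/dt = −0.009357 √h.
This is separable: 2 d(√h)/dt = −0.009357/A, so √h = √h₀ − (0.009357/(2A)) t.
√h = √3.737 − 0.009357·652.2/(2·4.727) = 1.93313 − 0.645508 = 1.28762.
h = 1.28762² = 1.65798 m.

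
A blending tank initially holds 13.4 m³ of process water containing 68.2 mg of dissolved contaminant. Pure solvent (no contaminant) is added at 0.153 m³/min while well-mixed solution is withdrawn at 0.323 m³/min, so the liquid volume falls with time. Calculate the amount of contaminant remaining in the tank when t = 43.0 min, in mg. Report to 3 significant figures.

Total volume: dV/dt = Q_in − Q_out = -0.17000 m³/min, so V(t) = 13.4 − 0.17000 t and V(43.0) = 6.0900 m³.
Solute balance: dm/dt = 0 − Q_out C = −Q_out m/V(t).
dm/m = −Q_out dt/(V₀ − 0.17000 t); integrating gives ln(m/m₀) = −(Q_out/(Q_in−Q_out)) ln(V/V₀).
m = m₀ (V₀/V)^(Q_out/(Q_in−Q_out)) = 68.2 × (13.4/6.0900)^(-1.9000) = 15.243 mg.

15.2 mg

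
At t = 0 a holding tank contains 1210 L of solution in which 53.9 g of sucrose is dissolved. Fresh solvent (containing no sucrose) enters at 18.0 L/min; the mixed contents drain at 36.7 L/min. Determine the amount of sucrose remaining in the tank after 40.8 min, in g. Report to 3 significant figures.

7.64 g

Total volume: dV/dt = Q_in − Q_out = -18.700 L/min, so V(t) = 1210 − 18.700 t and V(40.8) = 447.04 L.
Solute balance: dm/dt = 0 − Q_out C = −Q_out m/V(t).
dm/m = −Q_out dt/(V₀ − 18.700 t); integrating gives ln(m/m₀) = −(Q_out/(Q_in−Q_out)) ln(V/V₀).
m = m₀ (V₀/V)^(Q_out/(Q_in−Q_out)) = 53.9 × (1210/447.04)^(-1.9626) = 7.6366 g.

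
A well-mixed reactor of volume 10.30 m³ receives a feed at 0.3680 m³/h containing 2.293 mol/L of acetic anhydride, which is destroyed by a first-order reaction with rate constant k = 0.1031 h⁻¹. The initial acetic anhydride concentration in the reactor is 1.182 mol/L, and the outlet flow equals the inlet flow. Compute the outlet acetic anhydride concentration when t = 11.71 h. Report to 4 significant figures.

0.7066 mol/L

Accumulation = in − out − consumed: V dC/dt = Q C_in − Q C − k V C.
This is linear with rate a = Q/V + k = 0.138828 h⁻¹.
C_ss = Q C_in/(Q + kV) = 0.590116 mol/L; C(t) = C_ss + (C₀ − C_ss) e^(−a t).
C(11.71) = 0.590116 + (0.591884)·e^(−0.138828·11.71) = 0.590116 + (0.591884)·0.196778 = 0.706586 mol/L.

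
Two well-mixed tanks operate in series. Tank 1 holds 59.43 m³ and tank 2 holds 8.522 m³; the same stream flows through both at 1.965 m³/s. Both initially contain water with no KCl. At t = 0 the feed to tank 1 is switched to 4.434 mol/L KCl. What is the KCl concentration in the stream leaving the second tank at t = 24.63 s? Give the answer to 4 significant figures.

Each tank obeys Vᵢ dCᵢ/dt = Q(Cᵢ₋₁ − Cᵢ), so τᵢ = Vᵢ/Q.
τ₁ = 59.43/1.965 = 30.2443 s; τ₂ = 8.522/1.965 = 4.33690 s.
Tank 1: C₁ = C_in(1 − e^(−t/τ₁)). Tank 2 (τ₁ ≠ τ₂): C₂ = C_in[1 − (τ₁ e^(−t/τ₁) − τ₂ e^(−t/τ₂))/(τ₁ − τ₂)].
At t = 24.63: e^(−t/τ₁) = 0.442919, e^(−t/τ₂) = 0.00341637.
C₂ = 4.434·[1 − (30.2443·0.442919 − 4.33690·0.00341637)/(25.9074)] = 4.434·0.483509 = 2.14388 mol/L.

2.144 mol/L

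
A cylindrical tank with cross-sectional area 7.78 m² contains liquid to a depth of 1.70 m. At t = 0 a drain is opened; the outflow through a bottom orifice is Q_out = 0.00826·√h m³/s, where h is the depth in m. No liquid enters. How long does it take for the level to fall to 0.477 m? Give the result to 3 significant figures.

1160 s

Mass balance (ρ constant): A dh/dt = −0.00826 √h.
∫ h^(−1/2) dh = −(0.00826/A) ∫ dt, giving 2√h = 2√h₀ − (0.00826/A) t.
t = 2A(√h₀ − √h)/0.00826 = 2·7.78·(√1.70 − √0.477)/0.00826
  = 15.560 × (1.3038 − 0.69065) / 0.00826 = 1155.1 s.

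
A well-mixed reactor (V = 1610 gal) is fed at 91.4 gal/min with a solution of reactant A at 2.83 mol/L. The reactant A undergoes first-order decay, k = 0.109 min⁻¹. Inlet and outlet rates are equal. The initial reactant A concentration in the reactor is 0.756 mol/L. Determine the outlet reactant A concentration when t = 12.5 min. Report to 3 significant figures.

0.942 mol/L

Species balance: V dC/dt = Q C_in − Q C − k V C.
dC/dt = (Q/V) C_in − (Q/V + k) C; effective rate a = Q/V + k = 0.056770 + 0.109 = 0.16577 min⁻¹.
C_ss = Q C_in/(Q + kV) = 0.96917 mol/L; C(t) = C_ss + (C₀ − C_ss) e^(−a t).
C(12.5) = 0.96917 + (-0.21317)·e^(−0.16577·12.5) = 0.96917 + (-0.21317)·0.12592 = 0.94233 mol/L.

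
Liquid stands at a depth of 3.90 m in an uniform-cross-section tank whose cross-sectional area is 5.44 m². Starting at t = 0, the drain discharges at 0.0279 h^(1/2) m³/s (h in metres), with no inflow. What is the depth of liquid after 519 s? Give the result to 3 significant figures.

0.415 m

A dh/dt = −Q_out = −0.0279 √h.
This is separable: 2 d(√h)/dt = −0.0279/A, so √h = √h₀ − (0.0279/(2A)) t.
√h = √3.90 − 0.0279·519/(2·5.44) = 1.9748 − 1.3309 = 0.64395.
h = 0.64395² = 0.41467 m.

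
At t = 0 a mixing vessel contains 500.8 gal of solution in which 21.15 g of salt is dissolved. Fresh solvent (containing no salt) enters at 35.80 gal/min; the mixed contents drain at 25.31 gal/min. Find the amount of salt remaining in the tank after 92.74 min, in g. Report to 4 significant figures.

1.565 g

Total volume: dV/dt = Q_in − Q_out = 10.4900 gal/min, so V(t) = 500.8 + 10.4900 t and V(92.74) = 1473.64 gal.
No salt enters, so dm/dt = −Q_out · (m/V).
Separate: dm/m = −Q_out dt/V(t) ⇒ ln(m/m₀) = −(Q_out/(Q_in−Q_out)) ln(V/V₀).
m = m₀ (V₀/V)^(Q_out/(Q_in−Q_out)) = 21.15 × (500.8/1473.64)^(2.41277) = 1.56450 g.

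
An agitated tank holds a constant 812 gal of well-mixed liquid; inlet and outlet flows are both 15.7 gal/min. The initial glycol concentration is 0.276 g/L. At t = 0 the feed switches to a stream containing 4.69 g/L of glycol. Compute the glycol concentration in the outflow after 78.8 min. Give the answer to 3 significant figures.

3.73 g/L

Transient balance on the dissolved component: V dC/dt = Q(C_in − C).
Rewrite as dC/dt + C/τ = C_in/τ, τ = V/Q = 51.720 min.
Integrating: C(t) = C_in + (C₀ − C_in) e^(−t/τ).
C(78.8) = 4.69 + (0.276 − 4.69)·e^(−78.8/51.720) = 4.69 + (-4.4140)·0.21793 = 3.7281 g/L.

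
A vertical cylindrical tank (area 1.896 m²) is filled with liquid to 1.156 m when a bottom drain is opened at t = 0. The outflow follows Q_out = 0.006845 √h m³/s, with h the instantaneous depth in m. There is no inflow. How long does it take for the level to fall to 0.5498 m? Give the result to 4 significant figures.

184.9 s

A dh/dt = −Q_out = −0.006845 √h.
This is separable: 2 d(√h)/dt = −0.006845/A, so √h = √h₀ − (0.006845/(2A)) t.
t = 2A(√h₀ − √h)/0.006845 = 2·1.896·(√1.156 − √0.5498)/0.006845
  = 3.79200 × (1.07517 − 0.741485) / 0.006845 = 184.858 s.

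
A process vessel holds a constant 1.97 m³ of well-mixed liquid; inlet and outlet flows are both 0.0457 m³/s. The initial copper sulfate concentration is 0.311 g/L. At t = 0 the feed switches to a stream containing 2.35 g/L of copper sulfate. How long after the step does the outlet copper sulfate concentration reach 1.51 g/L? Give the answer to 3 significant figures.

Species balance: V dC/dt = Q(C_in − C) ⇒ τ = V/Q = 43.107 s.
C(t) = C_in + (C₀ − C_in) e^(−t/τ). Set C = 1.51 and solve for t:
e^(−t/τ) = (C − C_in)/(C₀ − C_in) = (1.51 − 2.35)/(0.311 − 2.35) = 0.41197
t = −τ ln(…) = 43.107 × 0.88681 = 38.228 s.

38.2 s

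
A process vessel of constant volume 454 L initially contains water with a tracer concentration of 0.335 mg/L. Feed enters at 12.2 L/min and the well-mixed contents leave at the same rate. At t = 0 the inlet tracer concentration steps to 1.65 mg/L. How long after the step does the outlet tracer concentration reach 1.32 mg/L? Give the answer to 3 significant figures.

51.4 min

Species balance on the tank: V dC/dt = Q(C_in − C), so τ = V/Q = 37.213 min.
C(t) = C_in + (C₀ − C_in) e^(−t/τ). Set C = 1.32 and solve for t:
e^(−t/τ) = (C − C_in)/(C₀ − C_in) = (1.32 − 1.65)/(0.335 − 1.65) = 0.25095
t = −τ ln(…) = 37.213 × 1.3825 = 51.447 min.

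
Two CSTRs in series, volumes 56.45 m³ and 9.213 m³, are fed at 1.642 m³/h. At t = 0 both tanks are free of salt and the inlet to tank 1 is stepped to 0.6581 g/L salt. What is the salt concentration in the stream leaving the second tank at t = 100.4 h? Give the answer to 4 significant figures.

Time constants: τᵢ = Vᵢ/Q for each well-mixed tank.
τ₁ = 56.45/1.642 = 34.3788 h; τ₂ = 9.213/1.642 = 5.61084 h.
Solving the cascade with C₁(0)=C₂(0)=0 gives C₂(t) = C_in[1 − (τ₁ e^(−t/τ₁) − τ₂ e^(−t/τ₂))/(τ₁ − τ₂)].
At t = 100.4: e^(−t/τ₁) = 0.0539119, e^(−t/τ₂) = 1.69342e-08.
C₂ = 0.6581·[1 − (34.3788·0.0539119 − 5.61084·1.69342e-08)/(28.7680)] = 0.6581·0.935573 = 0.615701 g/L.

0.6157 g/L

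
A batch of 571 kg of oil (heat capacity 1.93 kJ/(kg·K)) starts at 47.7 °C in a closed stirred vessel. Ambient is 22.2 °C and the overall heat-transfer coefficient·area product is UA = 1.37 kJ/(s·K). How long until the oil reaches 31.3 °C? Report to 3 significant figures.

M c_p dT/dt = −UA(T − T_amb).
τ = M c_p/UA = 804.40 s; T_ss = T_amb = 22.200 °C.
T(t) = T_ss + (T₀ − T_ss)e^(−t/τ); set T = 31.3:
t = −τ ln[(T − T_ss)/(T₀ − T_ss)] = −804.40 · ln(0.35686) = 828.86 s.

829 s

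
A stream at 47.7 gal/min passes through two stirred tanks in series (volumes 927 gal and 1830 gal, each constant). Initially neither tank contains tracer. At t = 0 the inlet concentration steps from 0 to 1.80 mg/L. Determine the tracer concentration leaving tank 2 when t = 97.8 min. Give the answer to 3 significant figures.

1.53 mg/L

Species balance on tank i: dCᵢ/dt = (Cᵢ₋₁ − Cᵢ)/τᵢ with τᵢ = Vᵢ/Q.
τ₁ = 927/47.7 = 19.434 min; τ₂ = 1830/47.7 = 38.365 min.
Tank 1: C₁ = C_in(1 − e^(−t/τ₁)). Tank 2 (τ₁ ≠ τ₂): C₂ = C_in[1 − (τ₁ e^(−t/τ₁) − τ₂ e^(−t/τ₂))/(τ₁ − τ₂)].
At t = 97.8: e^(−t/τ₁) = 0.0065230, e^(−t/τ₂) = 0.078143.
C₂ = 1.80·[1 − (19.434·0.0065230 − 38.365·0.078143)/(-18.931)] = 1.80·0.84833 = 1.5270 mg/L.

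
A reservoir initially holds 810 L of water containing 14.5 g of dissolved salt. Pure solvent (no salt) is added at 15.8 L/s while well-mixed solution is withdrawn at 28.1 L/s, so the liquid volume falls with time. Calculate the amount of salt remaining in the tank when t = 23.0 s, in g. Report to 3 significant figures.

Let m(t) be the amount of salt. Volume: V(t) = V₀ + (Q_in − Q_out) t = 810 − 12.300 t; V(23.0) = 527.10 L.
Solute balance: dm/dt = 0 − Q_out C = −Q_out m/V(t).
dm/m = −Q_out dt/(V₀ − 12.300 t); integrating gives ln(m/m₀) = −(Q_out/(Q_in−Q_out)) ln(V/V₀).
m = m₀ (V₀/V)^(Q_out/(Q_in−Q_out)) = 14.5 × (810/527.10)^(-2.2846) = 5.4336 g.

5.43 g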